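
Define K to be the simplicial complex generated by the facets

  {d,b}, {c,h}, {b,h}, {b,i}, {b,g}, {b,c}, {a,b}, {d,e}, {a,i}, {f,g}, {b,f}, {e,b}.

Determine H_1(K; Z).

H_1 = Z^4.

K has 9 vertices, 12 edges.
rank ∂_1 = 8, rank ∂_2 = 0 ⇒ b_1 = 12 − 8 − 0 = 4. So H_1 ≅ Z^4.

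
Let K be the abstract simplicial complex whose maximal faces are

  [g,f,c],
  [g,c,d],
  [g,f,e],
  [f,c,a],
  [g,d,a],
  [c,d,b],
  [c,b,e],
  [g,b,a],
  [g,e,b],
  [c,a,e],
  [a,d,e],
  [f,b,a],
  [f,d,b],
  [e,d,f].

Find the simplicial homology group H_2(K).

Fix the vertex order a < b < c < d < e < f < g and write every simplex with vertices in increasing order. Then dim K = 2 and the simplices of K are:

  0-simplices (7): a, b, c, d, e, f, g
  1-simplices (21): ab, ac, ad, ae, af, ag, bc, bd, be, bf, bg, cd, ce, cf, cg, de, df, dg, ef, eg, fg
  2-simplices (14): abf, abg, ace, acf, ade, adg, bcd, bce, bdf, beg, cdg, cfg, def, efg

Hence C_0 ≅ Z^7, C_1 ≅ Z^21, C_2 ≅ Z^14.

Boundary ∂_1: C_1 → C_0 sends each edge [p,q] (with p < q) to q − p.
The 7×21 boundary matrix has rank 6 and Smith normal form diag(1,1,1,1,1,1).

The boundary map ∂_2: C_2 → C_1 maps a triangle to the signed sum of its edges. For instance
  ∂cfg = fg − cg + cf,
  ∂def = ef − df + de.
This gives a 21×14 integer matrix of rank 13; reducing to Smith normal form yields diagonal entries (1,1,1,1,1,1,1,1,1,1,1,1,1).

Computing H_k = (kernel of ∂_k) / (image of ∂_{k+1}):

  H_2: rank ker ∂_2 − rank ∂_3 = (14 − 13) − 0 = 1, and there is no ∂_3, so H_2 ≅ Z.

H_2 ≅ Z.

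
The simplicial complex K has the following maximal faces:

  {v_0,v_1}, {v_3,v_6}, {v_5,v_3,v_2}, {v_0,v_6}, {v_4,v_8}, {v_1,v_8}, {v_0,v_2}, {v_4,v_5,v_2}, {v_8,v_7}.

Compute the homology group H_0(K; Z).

H_0 = Z.

We work with the vertex ordering v_0 < v_1 < v_2 < v_3 < v_4 < v_5 < v_6 < v_7 < v_8. The simplices of K, each written with vertices in increasing order, are:

  0-simplices (9): [v_0], [v_1], [v_2], [v_3], [v_4], [v_5], [v_6], [v_7], [v_8]
  1-simplices (12): [v_0,v_1], [v_0,v_2], [v_0,v_6], [v_1,v_8], [v_2,v_3], [v_2,v_4], [v_2,v_5], [v_3,v_5], [v_3,v_6], [v_4,v_5], [v_4,v_8], [v_7,v_8]
  2-simplices (2): [v_2,v_3,v_5], [v_2,v_4,v_5]

Hence C_0 ≅ Z^9, C_1 ≅ Z^12, C_2 ≅ Z^2.

Boundary ∂_1: C_1 → C_0 maps an edge to its endpoints' difference, ∂[p,q] = q − p. For instance
  ∂[v_0,v_1] = [v_1] − [v_0].
This gives a 9×12 integer matrix of rank 8; reducing to Smith normal form yields diagonal entries (1,1,1,1,1,1,1,1).

Boundary ∂_2: C_2 → C_1 maps a triangle to the signed sum of its edges. For instance
  ∂[v_2,v_3,v_5] = [v_3,v_5] − [v_2,v_5] + [v_2,v_3],
  ∂[v_2,v_4,v_5] = [v_4,v_5] − [v_2,v_5] + [v_2,v_4].
The 12×2 boundary matrix has rank 2 and Smith normal form diag(1,1).

Now H_k = ker ∂_k / im ∂_{k+1}, so:

  H_0: rank C_0 − rank ∂_1 = 9 − 8 = 1, and the invariant factors of ∂_1 are all 1, so H_0 ≅ Z.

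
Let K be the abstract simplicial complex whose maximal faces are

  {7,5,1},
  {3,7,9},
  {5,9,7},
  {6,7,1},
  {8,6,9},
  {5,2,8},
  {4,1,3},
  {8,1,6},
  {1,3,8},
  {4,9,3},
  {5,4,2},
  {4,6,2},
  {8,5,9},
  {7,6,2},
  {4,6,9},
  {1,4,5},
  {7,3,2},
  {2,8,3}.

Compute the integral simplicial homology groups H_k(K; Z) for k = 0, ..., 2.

Take the total order 1 < 2 < 3 < 4 < 5 < 6 < 7 < 8 < 9 on the vertex set. Then K (dimension 2) consists of the simplices:

  0-simplices (9): [1], [2], [3], [4], [5], [6], [7], [8], [9]
  1-simplices (27): (27 of them)
  2-simplices (18): [1,3,4], [1,3,8], [1,4,5], [1,5,7], [1,6,7], [1,6,8], [2,3,7], [2,3,8], [2,4,5], [2,4,6], [2,5,8], [2,6,7], [3,4,9], [3,7,9], [4,6,9], [5,7,9], [5,8,9], [6,8,9]

giving chain groups C_0 ≅ Z^9, C_1 ≅ Z^27, C_2 ≅ Z^18.

The boundary map ∂_1: C_1 → C_0 is given by ∂[p,q] = [q] − [p].
The 9×27 boundary matrix has rank 8 and Smith normal form diag(1,1,1,1,1,1,1,1).

Boundary ∂_2: C_2 → C_1 maps a triangle to the signed sum of its edges. For instance
  ∂[1,3,4] = [3,4] − [1,4] + [1,3],
  ∂[3,4,9] = [4,9] − [3,9] + [3,4].
As a 27×18 matrix over Z this has rank 17, with invariant factors (1,1,1,1,1,1,1,1,1,1,1,1,1,1,1,1,1).

Reading off H_k = ker ∂_k / im ∂_{k+1}:

  H_0: rank C_0 − rank ∂_1 = 9 − 8 = 1, and the invariant factors of ∂_1 are all 1, so H_0 = Z.
  H_1: rank ker ∂_1 − rank ∂_2 = (27 − 8) − 17 = 2, and the invariant factors of ∂_2 are all 1, so H_1 = Z^2.
  H_2: rank ker ∂_2 − rank ∂_3 = (18 − 17) − 0 = 1, and there is no ∂_3, so H_2 = Z.

As a check, the Euler characteristic is 9 − 27 + 18 = 0, which agrees with 1 − 2 + 1 = 0.
(K is a triangulation of the torus T^2.)

H_0 ≅ Z,  H_1 ≅ Z^2,  H_2 ≅ Z.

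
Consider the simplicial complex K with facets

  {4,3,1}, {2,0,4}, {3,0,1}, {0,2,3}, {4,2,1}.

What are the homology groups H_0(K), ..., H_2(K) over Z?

Fix the vertex order 0 < 1 < 2 < 3 < 4 and write every simplex with vertices in increasing order. Then dim K = 2 and the simplices of K are:

  0-simplices (5): [0], [1], [2], [3], [4]
  1-simplices (10): [0,1], [0,2], [0,3], [0,4], [1,2], [1,3], [1,4], [2,3], [2,4], [3,4]
  2-simplices (5): [0,1,3], [0,2,3], [0,2,4], [1,2,4], [1,3,4]

Hence C_0 ≅ Z^5, C_1 ≅ Z^10, C_2 ≅ Z^5.

Boundary ∂_1: C_1 → C_0 is given by ∂[p,q] = [q] − [p]. For instance
  ∂[0,4] = [4] − [0].
The resulting 5×10 matrix has rank 4, and its Smith normal form has invariant factors (1,1,1,1).

∂_2: C_2 → C_1 maps a triangle to the signed sum of its edges. For instance
  ∂[0,2,4] = [2,4] − [0,4] + [0,2],
  ∂[1,2,4] = [2,4] − [1,4] + [1,2].
The resulting 10×5 matrix has rank 5, and its Smith normal form has invariant factors (1,1,1,1,1).

Reading off H_k = ker ∂_k / im ∂_{k+1}:

  H_0: rank C_0 − rank ∂_1 = 5 − 4 = 1, and the invariant factors of ∂_1 are all 1, so H_0 = Z.
  H_1: rank ker ∂_1 − rank ∂_2 = (10 − 4) − 5 = 1, and the invariant factors of ∂_2 are all 1, so H_1 = Z.
  H_2: rank ker ∂_2 − rank ∂_3 = (5 − 5) − 0 = 0, and there is no ∂_3, so H_2 = 0.

H_0 ≅ Z,  H_1 ≅ Z,  H_2 = 0.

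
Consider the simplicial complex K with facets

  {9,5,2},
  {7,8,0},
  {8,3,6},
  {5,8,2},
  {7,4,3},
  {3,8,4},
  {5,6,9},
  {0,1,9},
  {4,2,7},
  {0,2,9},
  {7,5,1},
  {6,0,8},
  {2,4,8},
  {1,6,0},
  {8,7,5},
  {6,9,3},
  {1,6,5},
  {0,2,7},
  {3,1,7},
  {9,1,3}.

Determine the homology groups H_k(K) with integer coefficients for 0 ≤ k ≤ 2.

We work with the vertex ordering 0 < 1 < 2 < 3 < 4 < 5 < 6 < 7 < 8 < 9. The simplices of K, each written with vertices in increasing order, are:

  0-simplices (10): [0], [1], [2], [3], [4], [5], [6], [7], [8], [9]
  1-simplices (30): (30 of them)
  2-simplices (20): (20 of them)

so the chain groups are C_0 ≅ Z^10, C_1 ≅ Z^30, C_2 ≅ Z^20.

Boundary ∂_1: C_1 → C_0 is given by ∂[p,q] = [q] − [p]. For instance
  ∂[1,9] = [9] − [1].
As a 10×30 matrix over Z this has rank 9, with invariant factors (1,1,1,1,1,1,1,1,1).

The boundary map ∂_2: C_2 → C_1 acts by ∂[p,q,r] = [q,r] − [p,r] + [p,q]. For instance
  ∂[3,4,7] = [4,7] − [3,7] + [3,4],
  ∂[1,3,7] = [3,7] − [1,7] + [1,3].
The 30×20 boundary matrix has rank 20 and Smith normal form diag(1,1,1,1,1,1,1,1,1,1,1,1,1,1,1,1,1,1,1,2).

Now H_k = ker ∂_k / im ∂_{k+1}, so:

  H_0: rank C_0 − rank ∂_1 = 10 − 9 = 1, and the invariant factors of ∂_1 are all 1, so H_0 = Z.
  H_1: rank ker ∂_1 − rank ∂_2 = (30 − 9) − 20 = 1, and ∂_2 has invariant factor 2 > 1, so H_1 = Z ⊕ Z/2.
  H_2: rank ker ∂_2 − rank ∂_3 = (20 − 20) − 0 = 0, and there is no ∂_3, so H_2 = 0.

H_0 = Z,  H_1 = Z ⊕ Z/2,  H_2 = 0.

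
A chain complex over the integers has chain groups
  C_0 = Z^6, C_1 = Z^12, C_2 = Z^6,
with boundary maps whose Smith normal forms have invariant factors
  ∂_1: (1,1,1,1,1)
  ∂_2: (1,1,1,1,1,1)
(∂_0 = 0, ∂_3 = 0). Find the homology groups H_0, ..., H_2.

H_0: b_0 = 6 − 0 − 5 = 1; torsion from ∂_1 factors > 1: none. So H_0 ≅ Z.
H_1: b_1 = 12 − 5 − 6 = 1; torsion from ∂_2 factors > 1: none. So H_1 ≅ Z.
H_2: b_2 = 6 − 6 − 0 = 0; torsion from ∂_3 factors > 1: none. So H_2 ≅ 0.

H_0 ≅ Z,  H_1 ≅ Z,  H_2 = 0.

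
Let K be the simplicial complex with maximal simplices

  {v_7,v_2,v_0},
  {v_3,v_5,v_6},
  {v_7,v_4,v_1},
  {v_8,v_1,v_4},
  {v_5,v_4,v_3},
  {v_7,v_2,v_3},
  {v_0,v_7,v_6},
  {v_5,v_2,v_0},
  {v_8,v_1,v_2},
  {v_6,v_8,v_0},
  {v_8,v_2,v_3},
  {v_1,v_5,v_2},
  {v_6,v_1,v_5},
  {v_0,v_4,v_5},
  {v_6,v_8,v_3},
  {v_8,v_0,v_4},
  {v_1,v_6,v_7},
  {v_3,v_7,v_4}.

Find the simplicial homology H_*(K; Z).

Fix the vertex order v_0 < v_1 < v_2 < v_3 < v_4 < v_5 < v_6 < v_7 < v_8 and write every simplex with vertices in increasing order. Then dim K = 2 and the simplices of K are:

  0-simplices (9): [v_0], [v_1], [v_2], [v_3], [v_4], [v_5], [v_6], [v_7], [v_8]
  1-simplices (27): (27 of them)
  2-simplices (18): (18 of them)

giving chain groups C_0 ≅ Z^9, C_1 ≅ Z^27, C_2 ≅ Z^18.

∂_1: C_1 → C_0 sends each edge [p,q] (with p < q) to q − p. For instance
  ∂[v_0,v_6] = [v_6] − [v_0].
The resulting 9×27 matrix has rank 8, and its Smith normal form has invariant factors (1,1,1,1,1,1,1,1).

The boundary map ∂_2: C_2 → C_1 acts by ∂[p,q,r] = [q,r] − [p,r] + [p,q]. For instance
  ∂[v_1,v_4,v_8] = [v_4,v_8] − [v_1,v_8] + [v_1,v_4],
  ∂[v_1,v_5,v_6] = [v_5,v_6] − [v_1,v_6] + [v_1,v_5].
The resulting 27×18 matrix has rank 17, and its Smith normal form has invariant factors (1,1,1,1,1,1,1,1,1,1,1,1,1,1,1,1,1).

Reading off H_k = ker ∂_k / im ∂_{k+1}:

  H_0: rank C_0 − rank ∂_1 = 9 − 8 = 1, and the invariant factors of ∂_1 are all 1, so H_0 ≅ Z.
  H_1: rank ker ∂_1 − rank ∂_2 = (27 − 8) − 17 = 2, and the invariant factors of ∂_2 are all 1, so H_1 ≅ Z^2.
  H_2: rank ker ∂_2 − rank ∂_3 = (18 − 17) − 0 = 1, and there is no ∂_3, so H_2 ≅ Z.

H_0 = Z,  H_1 = Z^2,  H_2 = Z.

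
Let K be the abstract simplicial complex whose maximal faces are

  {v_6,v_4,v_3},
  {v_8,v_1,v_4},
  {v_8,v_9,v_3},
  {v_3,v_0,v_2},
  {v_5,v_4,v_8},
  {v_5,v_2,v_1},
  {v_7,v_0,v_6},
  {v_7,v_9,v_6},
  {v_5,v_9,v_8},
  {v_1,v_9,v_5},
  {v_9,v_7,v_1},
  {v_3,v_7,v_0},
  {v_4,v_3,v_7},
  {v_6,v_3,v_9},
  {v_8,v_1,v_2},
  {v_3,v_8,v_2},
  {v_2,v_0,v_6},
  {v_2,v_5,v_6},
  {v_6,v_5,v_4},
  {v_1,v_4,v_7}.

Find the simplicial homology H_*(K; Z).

H_0 = Z,  H_1 = Z ⊕ Z_2,  H_2 = 0.

Take the total order v_0 < v_1 < v_2 < v_3 < v_4 < v_5 < v_6 < v_7 < v_8 < v_9 on the vertex set. Then K (dimension 2) consists of the simplices:

  0-simplices (10): [v_0], [v_1], [v_2], [v_3], [v_4], [v_5], [v_6], [v_7], [v_8], [v_9]
  1-simplices (30): (30 of them)
  2-simplices (20): (20 of them)

Hence C_0 ≅ Z^10, C_1 ≅ Z^30, C_2 ≅ Z^20.

The boundary map ∂_1: C_1 → C_0 maps an edge to its endpoints' difference, ∂[p,q] = q − p. For instance
  ∂[v_3,v_8] = [v_8] − [v_3].
The 10×30 boundary matrix has rank 9 and Smith normal form diag(1,1,1,1,1,1,1,1,1).

∂_2: C_2 → C_1 sends each 2-simplex [p,q,r] to [q,r] − [p,r] + [p,q]. For instance
  ∂[v_1,v_2,v_8] = [v_2,v_8] − [v_1,v_8] + [v_1,v_2],
  ∂[v_1,v_4,v_8] = [v_4,v_8] − [v_1,v_8] + [v_1,v_4].
The 30×20 boundary matrix has rank 20 and Smith normal form diag(1,1,1,1,1,1,1,1,1,1,1,1,1,1,1,1,1,1,1,2).

Reading off H_k = ker ∂_k / im ∂_{k+1}:

  H_0: rank C_0 − rank ∂_1 = 10 − 9 = 1, and the invariant factors of ∂_1 are all 1, so H_0 ≅ Z.
  H_1: rank ker ∂_1 − rank ∂_2 = (30 − 9) − 20 = 1, and ∂_2 has invariant factor 2 > 1, so H_1 ≅ Z ⊕ Z_2.
  H_2: rank ker ∂_2 − rank ∂_3 = (20 − 20) − 0 = 0, and there is no ∂_3, so H_2 ≅ 0.

(K is a triangulation of the Klein bottle.)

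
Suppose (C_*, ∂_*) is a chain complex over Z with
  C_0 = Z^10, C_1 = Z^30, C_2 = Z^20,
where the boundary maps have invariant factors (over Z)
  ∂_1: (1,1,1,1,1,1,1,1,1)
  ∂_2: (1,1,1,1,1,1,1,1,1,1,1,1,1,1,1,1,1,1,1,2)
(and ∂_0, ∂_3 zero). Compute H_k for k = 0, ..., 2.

H_0 ≅ Z,  H_1 ≅ Z ⊕ Z/2Z,  H_2 = 0.

H_0: b_0 = 10 − 0 − 9 = 1; torsion from ∂_1 factors > 1: none. So H_0 ≅ Z.
H_1: b_1 = 30 − 9 − 20 = 1; torsion from ∂_2 factors > 1: [2]. So H_1 ≅ Z ⊕ Z/2Z.
H_2: b_2 = 20 − 20 − 0 = 0; torsion from ∂_3 factors > 1: none. So H_2 ≅ 0.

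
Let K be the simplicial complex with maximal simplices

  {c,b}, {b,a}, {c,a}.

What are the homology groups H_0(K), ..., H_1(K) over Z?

Take the total order a < b < c on the vertex set. Then K (dimension 1) consists of the simplices:

  0-simplices (3): a, b, c
  1-simplices (3): ab, ac, bc

so the chain groups are C_0 ≅ Z^3, C_1 ≅ Z^3.

Boundary ∂_1: C_1 → C_0 sends each edge [p,q] (with p < q) to q − p. For instance
  ∂bc = c − b.
The 3×3 boundary matrix has rank 2 and Smith normal form diag(1,1).

Computing H_k = (kernel of ∂_k) / (image of ∂_{k+1}):

  H_0: rank C_0 − rank ∂_1 = 3 − 2 = 1, and the invariant factors of ∂_1 are all 1, so H_0 = Z.
  H_1: rank ker ∂_1 − rank ∂_2 = (3 − 2) − 0 = 1, and there is no ∂_2, so H_1 = Z.

H_0 ≅ Z,  H_1 ≅ Z.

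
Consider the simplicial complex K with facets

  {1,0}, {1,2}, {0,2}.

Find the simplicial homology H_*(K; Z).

Order the vertices as 0 < 1 < 2. Listing each simplex with vertices in this order, K has dimension 1 with simplices:

  0-simplices (3): [0], [1], [2]
  1-simplices (3): [0,1], [0,2], [1,2]

Hence C_0 ≅ Z^3, C_1 ≅ Z^3.

Boundary ∂_1: C_1 → C_0 sends each edge [p,q] (with p < q) to q − p.
As a 3×3 matrix over Z this has rank 2, with invariant factors (1,1).

From H_k ≅ ker(∂_k) / im(∂_{k+1}) we obtain:

  H_0: rank C_0 − rank ∂_1 = 3 − 2 = 1, and the invariant factors of ∂_1 are all 1, so H_0 = Z.
  H_1: rank ker ∂_1 − rank ∂_2 = (3 − 2) − 0 = 1, and there is no ∂_2, so H_1 = Z.

As a check, the Euler characteristic is 3 − 3 = 0, which agrees with 1 − 1 = 0.

H_0 = Z,  H_1 = Z.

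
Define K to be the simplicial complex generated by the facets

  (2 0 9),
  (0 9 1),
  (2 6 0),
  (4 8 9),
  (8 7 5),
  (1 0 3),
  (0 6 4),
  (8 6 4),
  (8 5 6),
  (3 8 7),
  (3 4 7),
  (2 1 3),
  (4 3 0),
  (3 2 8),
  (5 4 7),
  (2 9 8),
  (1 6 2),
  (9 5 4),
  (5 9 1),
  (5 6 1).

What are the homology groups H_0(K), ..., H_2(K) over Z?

We work with the vertex ordering 0 < 1 < 2 < 3 < 4 < 5 < 6 < 7 < 8 < 9. The simplices of K, each written with vertices in increasing order, are:

  0-simplices (10): [0], [1], [2], [3], [4], [5], [6], [7], [8], [9]
  1-simplices (30): (30 of them)
  2-simplices (20): (20 of them)

so the chain groups are C_0 ≅ Z^10, C_1 ≅ Z^30, C_2 ≅ Z^20.

∂_1: C_1 → C_0 maps an edge to its endpoints' difference, ∂[p,q] = q − p. For instance
  ∂[3,8] = [8] − [3].
The resulting 10×30 matrix has rank 9, and its Smith normal form has invariant factors (1,1,1,1,1,1,1,1,1).

The boundary map ∂_2: C_2 → C_1 sends each 2-simplex [p,q,r] to [q,r] − [p,r] + [p,q]. For instance
  ∂[4,5,9] = [5,9] − [4,9] + [4,5],
  ∂[2,3,8] = [3,8] − [2,8] + [2,3].
As a 30×20 matrix over Z this has rank 20, with invariant factors (1,1,1,1,1,1,1,1,1,1,1,1,1,1,1,1,1,1,1,2).

Computing H_k = (kernel of ∂_k) / (image of ∂_{k+1}):

  H_0: rank C_0 − rank ∂_1 = 10 − 9 = 1, and the invariant factors of ∂_1 are all 1, so H_0 = Z.
  H_1: rank ker ∂_1 − rank ∂_2 = (30 − 9) − 20 = 1, and ∂_2 has invariant factor 2 > 1, so H_1 = Z × Z/2.
  H_2: rank ker ∂_2 − rank ∂_3 = (20 − 20) − 0 = 0, and there is no ∂_3, so H_2 = 0.

As a check, the Euler characteristic is 10 − 30 + 20 = 0, which agrees with 1 − 1 + 0 = 0.
(K is a triangulation of the Klein bottle.)

H_0 ≅ Z,  H_1 ≅ Z × Z/2,  H_2 = 0.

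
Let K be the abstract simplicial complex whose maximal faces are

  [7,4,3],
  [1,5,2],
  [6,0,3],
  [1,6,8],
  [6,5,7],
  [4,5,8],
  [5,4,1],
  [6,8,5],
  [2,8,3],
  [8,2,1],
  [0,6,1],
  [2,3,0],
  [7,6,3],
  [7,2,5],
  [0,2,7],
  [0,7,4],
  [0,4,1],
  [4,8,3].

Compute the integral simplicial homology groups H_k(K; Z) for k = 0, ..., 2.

H_0 ≅ Z,  H_1 ≅ Z ⊕ Z/2Z,  H_2 = 0.

Take the total order 0 < 1 < 2 < 3 < 4 < 5 < 6 < 7 < 8 on the vertex set. Then K (dimension 2) consists of the simplices:

  0-simplices (9): [0], [1], [2], [3], [4], [5], [6], [7], [8]
  1-simplices (27): (27 of them)
  2-simplices (18): [0,1,4], [0,1,6], [0,2,3], [0,2,7], [0,3,6], [0,4,7], [1,2,5], [1,2,8], [1,4,5], [1,6,8], [2,3,8], [2,5,7], [3,4,7], [3,4,8], [3,6,7], [4,5,8], [5,6,7], [5,6,8]

Hence C_0 ≅ Z^9, C_1 ≅ Z^27, C_2 ≅ Z^18.

∂_1: C_1 → C_0 is given by ∂[p,q] = [q] − [p]. For instance
  ∂[6,7] = [7] − [6].
This gives a 9×27 integer matrix of rank 8; reducing to Smith normal form yields diagonal entries (1,1,1,1,1,1,1,1).

∂_2: C_2 → C_1 sends each 2-simplex [p,q,r] to [q,r] − [p,r] + [p,q]. For instance
  ∂[0,2,3] = [2,3] − [0,3] + [0,2],
  ∂[4,5,8] = [5,8] − [4,8] + [4,5].
As a 27×18 matrix over Z this has rank 18, with invariant factors (1,1,1,1,1,1,1,1,1,1,1,1,1,1,1,1,1,2).

Reading off H_k = ker ∂_k / im ∂_{k+1}:

  H_0: rank C_0 − rank ∂_1 = 9 − 8 = 1, and the invariant factors of ∂_1 are all 1, so H_0 ≅ Z.
  H_1: rank ker ∂_1 − rank ∂_2 = (27 − 8) − 18 = 1, and ∂_2 has invariant factor 2 > 1, so H_1 ≅ Z ⊕ Z/2Z.
  H_2: rank ker ∂_2 − rank ∂_3 = (18 − 18) − 0 = 0, and there is no ∂_3, so H_2 ≅ 0.

As a check, the Euler characteristic is 9 − 27 + 18 = 0, which agrees with 1 − 1 + 0 = 0.
(K is a triangulation of the Klein bottle.)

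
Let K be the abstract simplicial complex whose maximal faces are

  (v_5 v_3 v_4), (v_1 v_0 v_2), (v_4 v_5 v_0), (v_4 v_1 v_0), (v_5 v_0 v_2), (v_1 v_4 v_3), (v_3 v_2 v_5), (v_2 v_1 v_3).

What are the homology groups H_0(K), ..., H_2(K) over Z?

H_0 = Z,  H_1 = 0,  H_2 = Z.

Take the total order v_0 < v_1 < v_2 < v_3 < v_4 < v_5 on the vertex set. Then K (dimension 2) consists of the simplices:

  0-simplices (6): [v_0], [v_1], [v_2], [v_3], [v_4], [v_5]
  1-simplices (12): [v_0,v_1], [v_0,v_2], [v_0,v_4], [v_0,v_5], [v_1,v_2], [v_1,v_3], [v_1,v_4], [v_2,v_3], [v_2,v_5], [v_3,v_4], [v_3,v_5], [v_4,v_5]
  2-simplices (8): [v_0,v_1,v_2], [v_0,v_1,v_4], [v_0,v_2,v_5], [v_0,v_4,v_5], [v_1,v_2,v_3], [v_1,v_3,v_4], [v_2,v_3,v_5], [v_3,v_4,v_5]

giving chain groups C_0 ≅ Z^6, C_1 ≅ Z^12, C_2 ≅ Z^8.

∂_1: C_1 → C_0 is given by ∂[p,q] = [q] − [p]. For instance
  ∂[v_2,v_3] = [v_3] − [v_2].
The resulting 6×12 matrix has rank 5, and its Smith normal form has invariant factors (1,1,1,1,1).

Boundary ∂_2: C_2 → C_1 acts by ∂[p,q,r] = [q,r] − [p,r] + [p,q]. For instance
  ∂[v_0,v_4,v_5] = [v_4,v_5] − [v_0,v_5] + [v_0,v_4],
  ∂[v_0,v_2,v_5] = [v_2,v_5] − [v_0,v_5] + [v_0,v_2].
The resulting 12×8 matrix has rank 7, and its Smith normal form has invariant factors (1,1,1,1,1,1,1).

From H_k ≅ ker(∂_k) / im(∂_{k+1}) we obtain:

  H_0: rank C_0 − rank ∂_1 = 6 − 5 = 1, and the invariant factors of ∂_1 are all 1, so H_0 = Z.
  H_1: rank ker ∂_1 − rank ∂_2 = (12 − 5) − 7 = 0, and the invariant factors of ∂_2 are all 1, so H_1 = 0.
  H_2: rank ker ∂_2 − rank ∂_3 = (8 − 7) − 0 = 1, and there is no ∂_3, so H_2 = Z.

(K is a triangulation of the 2-sphere S^2.)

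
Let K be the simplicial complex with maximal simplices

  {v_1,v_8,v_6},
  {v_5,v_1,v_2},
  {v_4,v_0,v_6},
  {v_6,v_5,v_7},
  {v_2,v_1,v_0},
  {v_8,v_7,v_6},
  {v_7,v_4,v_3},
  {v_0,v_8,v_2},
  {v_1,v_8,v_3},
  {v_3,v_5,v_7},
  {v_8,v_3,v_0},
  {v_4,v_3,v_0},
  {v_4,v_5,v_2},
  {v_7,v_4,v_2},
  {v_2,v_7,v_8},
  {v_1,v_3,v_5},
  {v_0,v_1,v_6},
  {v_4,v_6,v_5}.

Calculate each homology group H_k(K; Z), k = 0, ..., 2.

H_0 = Z,  H_1 = Z ⊕ Z/2,  H_2 = 0.

Fix the vertex order v_0 < v_1 < v_2 < v_3 < v_4 < v_5 < v_6 < v_7 < v_8 and write every simplex with vertices in increasing order. Then dim K = 2 and the simplices of K are:

  0-simplices (9): [v_0], [v_1], [v_2], [v_3], [v_4], [v_5], [v_6], [v_7], [v_8]
  1-simplices (27): (27 of them)
  2-simplices (18): (18 of them)

so the chain groups are C_0 ≅ Z^9, C_1 ≅ Z^27, C_2 ≅ Z^18.

Boundary ∂_1: C_1 → C_0 is given by ∂[p,q] = [q] − [p].
The 9×27 boundary matrix has rank 8 and Smith normal form diag(1,1,1,1,1,1,1,1).

The boundary map ∂_2: C_2 → C_1 acts by ∂[p,q,r] = [q,r] − [p,r] + [p,q]. For instance
  ∂[v_0,v_2,v_8] = [v_2,v_8] − [v_0,v_8] + [v_0,v_2],
  ∂[v_0,v_1,v_6] = [v_1,v_6] − [v_0,v_6] + [v_0,v_1].
The 27×18 boundary matrix has rank 18 and Smith normal form diag(1,1,1,1,1,1,1,1,1,1,1,1,1,1,1,1,1,2).

Reading off H_k = ker ∂_k / im ∂_{k+1}:

  H_0: rank C_0 − rank ∂_1 = 9 − 8 = 1, and the invariant factors of ∂_1 are all 1, so H_0 ≅ Z.
  H_1: rank ker ∂_1 − rank ∂_2 = (27 − 8) − 18 = 1, and ∂_2 has invariant factor 2 > 1, so H_1 ≅ Z ⊕ Z/2.
  H_2: rank ker ∂_2 − rank ∂_3 = (18 − 18) − 0 = 0, and there is no ∂_3, so H_2 ≅ 0.

(K is a triangulation of the Klein bottle.)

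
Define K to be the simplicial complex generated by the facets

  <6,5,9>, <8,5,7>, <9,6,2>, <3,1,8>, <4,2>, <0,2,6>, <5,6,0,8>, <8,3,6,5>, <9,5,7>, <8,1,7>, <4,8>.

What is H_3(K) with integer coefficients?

Take the total order 0 < 1 < 2 < 3 < 4 < 5 < 6 < 7 < 8 < 9 on the vertex set. Then K (dimension 3) consists of the simplices:

  0-simplices (10): [0], [1], [2], [3], [4], [5], [6], [7], [8], [9]
  1-simplices (22): [0,2], [0,5], [0,6], [0,8], [1,3], [1,7], [1,8], [2,4], [2,6], [2,9], [3,5], [3,6], [3,8], [4,8], [5,6], [5,7], [5,8], [5,9], [6,8], [6,9], [7,8], [7,9]
  2-simplices (14): [0,2,6], [0,5,6], [0,5,8], [0,6,8], [1,3,8], [1,7,8], [2,6,9], [3,5,6], [3,5,8], [3,6,8], [5,6,8], [5,6,9], [5,7,8], [5,7,9]
  3-simplices (2): [0,5,6,8], [3,5,6,8]

giving chain groups C_0 ≅ Z^10, C_1 ≅ Z^22, C_2 ≅ Z^14, C_3 ≅ Z^2.

Boundary ∂_1: C_1 → C_0 sends each edge [p,q] (with p < q) to q − p.
As a 10×22 matrix over Z this has rank 9, with invariant factors (1,1,1,1,1,1,1,1,1).

The boundary map ∂_2: C_2 → C_1 maps a triangle to the signed sum of its edges. For instance
  ∂[3,5,8] = [5,8] − [3,8] + [3,5],
  ∂[5,7,8] = [7,8] − [5,8] + [5,7].
This gives a 22×14 integer matrix of rank 12; reducing to Smith normal form yields diagonal entries (1,1,1,1,1,1,1,1,1,1,1,1).

∂_3: C_3 → C_2 sends each 3-simplex σ to the alternating sum Σ_i (−1)^i (σ with its i-th vertex removed). For instance
  ∂[0,5,6,8] = [5,6,8] − [0,6,8] + [0,5,8] − [0,5,6],
  ∂[3,5,6,8] = [5,6,8] − [3,6,8] + [3,5,8] − [3,5,6].
This gives a 14×2 integer matrix of rank 2; reducing to Smith normal form yields diagonal entries (1,1).

Computing H_k = (kernel of ∂_k) / (image of ∂_{k+1}):

  H_3: rank ker ∂_3 − rank ∂_4 = (2 − 2) − 0 = 0, and there is no ∂_4, so H_3 = 0.

H_3 = 0.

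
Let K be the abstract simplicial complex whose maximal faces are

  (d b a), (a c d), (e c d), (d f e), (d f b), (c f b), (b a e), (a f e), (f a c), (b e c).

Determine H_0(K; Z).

K has 6 vertices, 15 edges, 10 triangles.
rank ∂_0 = 0, rank ∂_1 = 5 ⇒ b_0 = 6 − 0 − 5 = 1; all invariant factors of ∂_1 are 1 so no torsion. So H_0 ≅ Z.

H_0 = Z.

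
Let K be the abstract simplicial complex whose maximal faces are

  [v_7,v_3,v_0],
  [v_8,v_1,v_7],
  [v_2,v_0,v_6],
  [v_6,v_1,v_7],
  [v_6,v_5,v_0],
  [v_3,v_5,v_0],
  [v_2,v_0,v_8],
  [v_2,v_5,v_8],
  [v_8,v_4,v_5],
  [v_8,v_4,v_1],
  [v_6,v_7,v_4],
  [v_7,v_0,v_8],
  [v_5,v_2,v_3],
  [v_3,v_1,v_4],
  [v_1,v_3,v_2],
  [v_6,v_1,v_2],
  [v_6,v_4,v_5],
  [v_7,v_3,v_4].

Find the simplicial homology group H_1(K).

H_1 = Z ⊕ Z_2.

K has 9 vertices, 27 edges, 18 triangles.
rank ∂_1 = 8, rank ∂_2 = 18 ⇒ b_1 = 27 − 8 − 18 = 1; ∂_2 has invariant factor(s) [2] giving torsion. So H_1 ≅ Z ⊕ Z_2.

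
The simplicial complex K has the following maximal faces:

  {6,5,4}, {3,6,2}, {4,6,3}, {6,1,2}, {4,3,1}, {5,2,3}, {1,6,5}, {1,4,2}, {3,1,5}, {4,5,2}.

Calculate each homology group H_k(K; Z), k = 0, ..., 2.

H_0 = Z,  H_1 = Z/2,  H_2 = 0.

Order the vertices as 1 < 2 < 3 < 4 < 5 < 6. Listing each simplex with vertices in this order, K has dimension 2 with simplices:

  0-simplices (6): [1], [2], [3], [4], [5], [6]
  1-simplices (15): [1,2], [1,3], [1,4], [1,5], [1,6], [2,3], [2,4], [2,5], [2,6], [3,4], [3,5], [3,6], [4,5], [4,6], [5,6]
  2-simplices (10): [1,2,4], [1,2,6], [1,3,4], [1,3,5], [1,5,6], [2,3,5], [2,3,6], [2,4,5], [3,4,6], [4,5,6]

so the chain groups are C_0 ≅ Z^6, C_1 ≅ Z^15, C_2 ≅ Z^10.

The boundary map ∂_1: C_1 → C_0 maps an edge to its endpoints' difference, ∂[p,q] = q − p. For instance
  ∂[4,5] = [5] − [4].
The 6×15 boundary matrix has rank 5 and Smith normal form diag(1,1,1,1,1).

The boundary map ∂_2: C_2 → C_1 maps a triangle to the signed sum of its edges. For instance
  ∂[2,3,6] = [3,6] − [2,6] + [2,3],
  ∂[2,4,5] = [4,5] − [2,5] + [2,4].
As a 15×10 matrix over Z this has rank 10, with invariant factors (1,1,1,1,1,1,1,1,1,2).

Computing H_k = (kernel of ∂_k) / (image of ∂_{k+1}):

  H_0: rank C_0 − rank ∂_1 = 6 − 5 = 1, and the invariant factors of ∂_1 are all 1, so H_0 ≅ Z.
  H_1: rank ker ∂_1 − rank ∂_2 = (15 − 5) − 10 = 0, and ∂_2 has invariant factor 2 > 1, so H_1 ≅ Z/2.
  H_2: rank ker ∂_2 − rank ∂_3 = (10 − 10) − 0 = 0, and there is no ∂_3, so H_2 ≅ 0.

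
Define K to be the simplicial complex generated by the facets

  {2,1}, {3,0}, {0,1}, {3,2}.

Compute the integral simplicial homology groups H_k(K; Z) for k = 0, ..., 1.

Take the total order 0 < 1 < 2 < 3 on the vertex set. Then K (dimension 1) consists of the simplices:

  0-simplices (4): [0], [1], [2], [3]
  1-simplices (4): [0,1], [0,3], [1,2], [2,3]

giving chain groups C_0 ≅ Z^4, C_1 ≅ Z^4.

Boundary ∂_1: C_1 → C_0 is given by ∂[p,q] = [q] − [p]. For instance
  ∂[1,2] = [2] − [1].
This gives a 4×4 integer matrix of rank 3; reducing to Smith normal form yields diagonal entries (1,1,1).

Reading off H_k = ker ∂_k / im ∂_{k+1}:

  H_0: rank C_0 − rank ∂_1 = 4 − 3 = 1, and the invariant factors of ∂_1 are all 1, so H_0 = Z.
  H_1: rank ker ∂_1 − rank ∂_2 = (4 − 3) − 0 = 1, and there is no ∂_2, so H_1 = Z.

As a check, the Euler characteristic is 4 − 4 = 0, which agrees with 1 − 1 = 0.

H_0 ≅ Z,  H_1 ≅ Z.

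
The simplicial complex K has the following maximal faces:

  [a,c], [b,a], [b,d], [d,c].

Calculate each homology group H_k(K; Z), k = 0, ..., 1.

Take the total order a < b < c < d on the vertex set. Then K (dimension 1) consists of the simplices:

  0-simplices (4): a, b, c, d
  1-simplices (4): ab, ac, bd, cd

Hence C_0 ≅ Z^4, C_1 ≅ Z^4.

The boundary map ∂_1: C_1 → C_0 is given by ∂[p,q] = [q] − [p]. For instance
  ∂ac = c − a.
This gives a 4×4 integer matrix of rank 3; reducing to Smith normal form yields diagonal entries (1,1,1).

Now H_k = ker ∂_k / im ∂_{k+1}, so:

  H_0: rank C_0 − rank ∂_1 = 4 − 3 = 1, and the invariant factors of ∂_1 are all 1, so H_0 = Z.
  H_1: rank ker ∂_1 − rank ∂_2 = (4 − 3) − 0 = 1, and there is no ∂_2, so H_1 = Z.

H_0 ≅ Z,  H_1 ≅ Z.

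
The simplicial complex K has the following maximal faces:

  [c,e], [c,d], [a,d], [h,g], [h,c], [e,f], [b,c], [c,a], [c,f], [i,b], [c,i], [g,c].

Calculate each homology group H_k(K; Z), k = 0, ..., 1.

Take the total order a < b < c < d < e < f < g < h < i on the vertex set. Then K (dimension 1) consists of the simplices:

  0-simplices (9): a, b, c, d, e, f, g, h, i
  1-simplices (12): ac, ad, bc, bi, cd, ce, cf, cg, ch, ci, ef, gh

so the chain groups are C_0 ≅ Z^9, C_1 ≅ Z^12.

The boundary map ∂_1: C_1 → C_0 maps an edge to its endpoints' difference, ∂[p,q] = q − p.
The 9×12 boundary matrix has rank 8 and Smith normal form diag(1,1,1,1,1,1,1,1).

Computing H_k = (kernel of ∂_k) / (image of ∂_{k+1}):

  H_0: rank C_0 − rank ∂_1 = 9 − 8 = 1, and the invariant factors of ∂_1 are all 1, so H_0 = Z.
  H_1: rank ker ∂_1 − rank ∂_2 = (12 − 8) − 0 = 4, and there is no ∂_2, so H_1 = Z^4.

(K is a triangulation of a wedge of 4 circles.)

H_0 = Z,  H_1 = Z^4.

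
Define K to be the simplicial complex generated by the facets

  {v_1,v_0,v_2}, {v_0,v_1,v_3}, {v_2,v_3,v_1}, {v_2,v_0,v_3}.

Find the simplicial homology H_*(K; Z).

Order the vertices as v_0 < v_1 < v_2 < v_3. Listing each simplex with vertices in this order, K has dimension 2 with simplices:

  0-simplices (4): [v_0], [v_1], [v_2], [v_3]
  1-simplices (6): [v_0,v_1], [v_0,v_2], [v_0,v_3], [v_1,v_2], [v_1,v_3], [v_2,v_3]
  2-simplices (4): [v_0,v_1,v_2], [v_0,v_1,v_3], [v_0,v_2,v_3], [v_1,v_2,v_3]

Hence C_0 ≅ Z^4, C_1 ≅ Z^6, C_2 ≅ Z^4.

The boundary map ∂_1: C_1 → C_0 maps an edge to its endpoints' difference, ∂[p,q] = q − p.
The 4×6 boundary matrix has rank 3 and Smith normal form diag(1,1,1).

The boundary map ∂_2: C_2 → C_1 maps a triangle to the signed sum of its edges. For instance
  ∂[v_0,v_1,v_3] = [v_1,v_3] − [v_0,v_3] + [v_0,v_1],
  ∂[v_1,v_2,v_3] = [v_2,v_3] − [v_1,v_3] + [v_1,v_2].
This gives a 6×4 integer matrix of rank 3; reducing to Smith normal form yields diagonal entries (1,1,1).

Computing H_k = (kernel of ∂_k) / (image of ∂_{k+1}):

  H_0: rank C_0 − rank ∂_1 = 4 − 3 = 1, and the invariant factors of ∂_1 are all 1, so H_0 = Z.
  H_1: rank ker ∂_1 − rank ∂_2 = (6 − 3) − 3 = 0, and the invariant factors of ∂_2 are all 1, so H_1 = 0.
  H_2: rank ker ∂_2 − rank ∂_3 = (4 − 3) − 0 = 1, and there is no ∂_3, so H_2 = Z.

(K is a triangulation of the 2-sphere S^2.)

H_0 ≅ Z,  H_1 = 0,  H_2 ≅ Z.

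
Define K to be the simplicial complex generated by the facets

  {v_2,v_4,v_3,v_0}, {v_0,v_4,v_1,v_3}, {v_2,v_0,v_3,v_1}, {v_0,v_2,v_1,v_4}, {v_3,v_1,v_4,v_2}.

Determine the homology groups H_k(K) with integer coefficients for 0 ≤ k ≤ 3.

H_0 = Z,  H_1 = 0,  H_2 = 0,  H_3 = Z.

We work with the vertex ordering v_0 < v_1 < v_2 < v_3 < v_4. The simplices of K, each written with vertices in increasing order, are:

  0-simplices (5): [v_0], [v_1], [v_2], [v_3], [v_4]
  1-simplices (10): [v_0,v_1], [v_0,v_2], [v_0,v_3], [v_0,v_4], [v_1,v_2], [v_1,v_3], [v_1,v_4], [v_2,v_3], [v_2,v_4], [v_3,v_4]
  2-simplices (10): [v_0,v_1,v_2], [v_0,v_1,v_3], [v_0,v_1,v_4], [v_0,v_2,v_3], [v_0,v_2,v_4], [v_0,v_3,v_4], [v_1,v_2,v_3], [v_1,v_2,v_4], [v_1,v_3,v_4], [v_2,v_3,v_4]
  3-simplices (5): [v_0,v_1,v_2,v_3], [v_0,v_1,v_2,v_4], [v_0,v_1,v_3,v_4], [v_0,v_2,v_3,v_4], [v_1,v_2,v_3,v_4]

giving chain groups C_0 ≅ Z^5, C_1 ≅ Z^10, C_2 ≅ Z^10, C_3 ≅ Z^5.

Boundary ∂_1: C_1 → C_0 is given by ∂[p,q] = [q] − [p]. For instance
  ∂[v_0,v_3] = [v_3] − [v_0].
The resulting 5×10 matrix has rank 4, and its Smith normal form has invariant factors (1,1,1,1).

Boundary ∂_2: C_2 → C_1 sends each 2-simplex [p,q,r] to [q,r] − [p,r] + [p,q]. For instance
  ∂[v_0,v_1,v_3] = [v_1,v_3] − [v_0,v_3] + [v_0,v_1],
  ∂[v_0,v_3,v_4] = [v_3,v_4] − [v_0,v_4] + [v_0,v_3].
The resulting 10×10 matrix has rank 6, and its Smith normal form has invariant factors (1,1,1,1,1,1).

Boundary ∂_3: C_3 → C_2 sends each 3-simplex σ to the alternating sum Σ_i (−1)^i (σ with its i-th vertex removed). For instance
  ∂[v_0,v_2,v_3,v_4] = [v_2,v_3,v_4] − [v_0,v_3,v_4] + [v_0,v_2,v_4] − [v_0,v_2,v_3],
  ∂[v_0,v_1,v_2,v_4] = [v_1,v_2,v_4] − [v_0,v_2,v_4] + [v_0,v_1,v_4] − [v_0,v_1,v_2].
This gives a 10×5 integer matrix of rank 4; reducing to Smith normal form yields diagonal entries (1,1,1,1).

Reading off H_k = ker ∂_k / im ∂_{k+1}:

  H_0: rank C_0 − rank ∂_1 = 5 − 4 = 1, and the invariant factors of ∂_1 are all 1, so H_0 = Z.
  H_1: rank ker ∂_1 − rank ∂_2 = (10 − 4) − 6 = 0, and the invariant factors of ∂_2 are all 1, so H_1 = 0.
  H_2: rank ker ∂_2 − rank ∂_3 = (10 − 6) − 4 = 0, and the invariant factors of ∂_3 are all 1, so H_2 = 0.
  H_3: rank ker ∂_3 − rank ∂_4 = (5 − 4) − 0 = 1, and there is no ∂_4, so H_3 = Z.

As a check, the Euler characteristic is 5 − 10 + 10 − 5 = 0, which agrees with 1 − 0 + 0 − 1 = 0.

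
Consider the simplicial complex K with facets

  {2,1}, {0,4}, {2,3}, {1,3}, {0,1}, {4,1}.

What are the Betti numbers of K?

Order the vertices as 0 < 1 < 2 < 3 < 4. Listing each simplex with vertices in this order, K has dimension 1 with simplices:

  0-simplices (5): [0], [1], [2], [3], [4]
  1-simplices (6): [0,1], [0,4], [1,2], [1,3], [1,4], [2,3]

Hence C_0 ≅ Z^5, C_1 ≅ Z^6.

∂_1: C_1 → C_0 sends each edge [p,q] (with p < q) to q − p.
The resulting 5×6 matrix has rank 4, and its Smith normal form has invariant factors (1,1,1,1).

From H_k ≅ ker(∂_k) / im(∂_{k+1}) we obtain:

  H_0: rank C_0 − rank ∂_1 = 5 − 4 = 1, and the invariant factors of ∂_1 are all 1, so H_0 = Z.
  H_1: rank ker ∂_1 − rank ∂_2 = (6 − 4) − 0 = 2, and there is no ∂_2, so H_1 = Z^2.

As a check, the Euler characteristic is 5 − 6 = -1, which agrees with 1 − 2 = -1.

Hence the Betti numbers are b_0 = 1, b_1 = 2.

b_0 = 1, b_1 = 2.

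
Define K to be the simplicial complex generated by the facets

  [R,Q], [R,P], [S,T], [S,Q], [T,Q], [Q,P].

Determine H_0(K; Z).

H_0 ≅ Z.

Fix the vertex order P < Q < R < S < T and write every simplex with vertices in increasing order. Then dim K = 1 and the simplices of K are:

  0-simplices (5): P, Q, R, S, T
  1-simplices (6): PQ, PR, QR, QS, QT, ST

Hence C_0 ≅ Z^5, C_1 ≅ Z^6.

∂_1: C_1 → C_0 sends each edge [p,q] (with p < q) to q − p. For instance
  ∂QR = R − Q.
The resulting 5×6 matrix has rank 4, and its Smith normal form has invariant factors (1,1,1,1).

From H_k ≅ ker(∂_k) / im(∂_{k+1}) we obtain:

  H_0: rank C_0 − rank ∂_1 = 5 − 4 = 1, and the invariant factors of ∂_1 are all 1, so H_0 = Z.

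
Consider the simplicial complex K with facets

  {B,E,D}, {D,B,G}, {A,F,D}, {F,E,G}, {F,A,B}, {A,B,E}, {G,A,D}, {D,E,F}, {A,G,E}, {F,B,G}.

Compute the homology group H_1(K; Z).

We work with the vertex ordering A < B < D < E < F < G. The simplices of K, each written with vertices in increasing order, are:

  0-simplices (6): A, B, D, E, F, G
  1-simplices (15): AB, AD, AE, AF, AG, BD, BE, BF, BG, DE, DF, DG, EF, EG, FG
  2-simplices (10): ABE, ABF, ADF, ADG, AEG, BDE, BDG, BFG, DEF, EFG

giving chain groups C_0 ≅ Z^6, C_1 ≅ Z^15, C_2 ≅ Z^10.

∂_1: C_1 → C_0 maps an edge to its endpoints' difference, ∂[p,q] = q − p.
As a 6×15 matrix over Z this has rank 5, with invariant factors (1,1,1,1,1).

∂_2: C_2 → C_1 maps a triangle to the signed sum of its edges. For instance
  ∂ABF = BF − AF + AB,
  ∂ABE = BE − AE + AB.
The resulting 15×10 matrix has rank 10, and its Smith normal form has invariant factors (1,1,1,1,1,1,1,1,1,2).

Now H_k = ker ∂_k / im ∂_{k+1}, so:

  H_1: rank ker ∂_1 − rank ∂_2 = (15 − 5) − 10 = 0, and ∂_2 has invariant factor 2 > 1, so H_1 = Z/2Z.

(K is a triangulation of the real projective plane RP^2.)

H_1 = Z/2Z.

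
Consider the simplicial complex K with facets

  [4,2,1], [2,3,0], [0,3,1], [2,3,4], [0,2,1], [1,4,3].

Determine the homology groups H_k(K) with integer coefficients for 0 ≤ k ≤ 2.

We work with the vertex ordering 0 < 1 < 2 < 3 < 4. The simplices of K, each written with vertices in increasing order, are:

  0-simplices (5): [0], [1], [2], [3], [4]
  1-simplices (9): [0,1], [0,2], [0,3], [1,2], [1,3], [1,4], [2,3], [2,4], [3,4]
  2-simplices (6): [0,1,2], [0,1,3], [0,2,3], [1,2,4], [1,3,4], [2,3,4]

so the chain groups are C_0 ≅ Z^5, C_1 ≅ Z^9, C_2 ≅ Z^6.

Boundary ∂_1: C_1 → C_0 sends each edge [p,q] (with p < q) to q − p.
This gives a 5×9 integer matrix of rank 4; reducing to Smith normal form yields diagonal entries (1,1,1,1).

Boundary ∂_2: C_2 → C_1 maps a triangle to the signed sum of its edges. For instance
  ∂[1,2,4] = [2,4] − [1,4] + [1,2],
  ∂[1,3,4] = [3,4] − [1,4] + [1,3].
The 9×6 boundary matrix has rank 5 and Smith normal form diag(1,1,1,1,1).

Reading off H_k = ker ∂_k / im ∂_{k+1}:

  H_0: rank C_0 − rank ∂_1 = 5 − 4 = 1, and the invariant factors of ∂_1 are all 1, so H_0 = Z.
  H_1: rank ker ∂_1 − rank ∂_2 = (9 − 4) − 5 = 0, and the invariant factors of ∂_2 are all 1, so H_1 = 0.
  H_2: rank ker ∂_2 − rank ∂_3 = (6 − 5) − 0 = 1, and there is no ∂_3, so H_2 = Z.

H_0 ≅ Z,  H_1 = 0,  H_2 ≅ Z.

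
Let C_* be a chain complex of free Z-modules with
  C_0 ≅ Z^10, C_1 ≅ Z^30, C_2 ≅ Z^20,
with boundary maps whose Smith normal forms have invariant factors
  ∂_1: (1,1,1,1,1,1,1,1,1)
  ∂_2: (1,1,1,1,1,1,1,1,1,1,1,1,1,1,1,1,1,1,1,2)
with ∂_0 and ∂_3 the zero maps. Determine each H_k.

H_0 ≅ Z,  H_1 ≅ Z ⊕ Z/2,  H_2 = 0.

H_0: b_0 = 10 − 0 − 9 = 1; torsion from ∂_1 factors > 1: none. So H_0 ≅ Z.
H_1: b_1 = 30 − 9 − 20 = 1; torsion from ∂_2 factors > 1: [2]. So H_1 ≅ Z ⊕ Z/2.
H_2: b_2 = 20 − 20 − 0 = 0; torsion from ∂_3 factors > 1: none. So H_2 ≅ 0.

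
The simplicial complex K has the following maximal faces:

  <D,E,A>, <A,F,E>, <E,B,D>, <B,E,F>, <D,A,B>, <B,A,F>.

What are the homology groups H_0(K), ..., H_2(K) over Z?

H_0 ≅ Z,  H_1 = 0,  H_2 ≅ Z.

K has 5 vertices, 9 edges, 6 triangles.
rank ∂_0 = 0, rank ∂_1 = 4 ⇒ b_0 = 5 − 0 − 4 = 1; all invariant factors of ∂_1 are 1 so no torsion. So H_0 ≅ Z.
rank ∂_1 = 4, rank ∂_2 = 5 ⇒ b_1 = 9 − 4 − 5 = 0; all invariant factors of ∂_2 are 1 so no torsion. So H_1 ≅ 0.
rank ∂_2 = 5, rank ∂_3 = 0 ⇒ b_2 = 6 − 5 − 0 = 1. So H_2 ≅ Z.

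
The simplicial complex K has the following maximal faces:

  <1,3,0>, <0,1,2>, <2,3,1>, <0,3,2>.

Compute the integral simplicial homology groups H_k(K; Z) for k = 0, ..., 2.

H_0 = Z,  H_1 = 0,  H_2 = Z.

Order the vertices as 0 < 1 < 2 < 3. Listing each simplex with vertices in this order, K has dimension 2 with simplices:

  0-simplices (4): [0], [1], [2], [3]
  1-simplices (6): [0,1], [0,2], [0,3], [1,2], [1,3], [2,3]
  2-simplices (4): [0,1,2], [0,1,3], [0,2,3], [1,2,3]

so the chain groups are C_0 ≅ Z^4, C_1 ≅ Z^6, C_2 ≅ Z^4.

The boundary map ∂_1: C_1 → C_0 sends each edge [p,q] (with p < q) to q − p. For instance
  ∂[0,1] = [1] − [0].
The 4×6 boundary matrix has rank 3 and Smith normal form diag(1,1,1).

∂_2: C_2 → C_1 acts by ∂[p,q,r] = [q,r] − [p,r] + [p,q]. For instance
  ∂[0,1,2] = [1,2] − [0,2] + [0,1],
  ∂[1,2,3] = [2,3] − [1,3] + [1,2].
The 6×4 boundary matrix has rank 3 and Smith normal form diag(1,1,1).

Now H_k = ker ∂_k / im ∂_{k+1}, so:

  H_0: rank C_0 − rank ∂_1 = 4 − 3 = 1, and the invariant factors of ∂_1 are all 1, so H_0 = Z.
  H_1: rank ker ∂_1 − rank ∂_2 = (6 − 3) − 3 = 0, and the invariant factors of ∂_2 are all 1, so H_1 = 0.
  H_2: rank ker ∂_2 − rank ∂_3 = (4 − 3) − 0 = 1, and there is no ∂_3, so H_2 = Z.

As a check, the Euler characteristic is 4 − 6 + 4 = 2, which agrees with 1 − 0 + 1 = 2.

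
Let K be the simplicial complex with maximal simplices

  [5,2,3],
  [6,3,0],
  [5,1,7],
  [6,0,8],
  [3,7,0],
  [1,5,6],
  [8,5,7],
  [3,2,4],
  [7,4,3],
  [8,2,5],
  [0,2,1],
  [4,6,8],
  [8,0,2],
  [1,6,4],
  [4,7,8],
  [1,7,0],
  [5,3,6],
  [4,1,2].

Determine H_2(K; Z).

We work with the vertex ordering 0 < 1 < 2 < 3 < 4 < 5 < 6 < 7 < 8. The simplices of K, each written with vertices in increasing order, are:

  0-simplices (9): [0], [1], [2], [3], [4], [5], [6], [7], [8]
  1-simplices (27): (27 of them)
  2-simplices (18): [0,1,2], [0,1,7], [0,2,8], [0,3,6], [0,3,7], [0,6,8], [1,2,4], [1,4,6], [1,5,6], [1,5,7], [2,3,4], [2,3,5], [2,5,8], [3,4,7], [3,5,6], [4,6,8], [4,7,8], [5,7,8]

so the chain groups are C_0 ≅ Z^9, C_1 ≅ Z^27, C_2 ≅ Z^18.

Boundary ∂_1: C_1 → C_0 is given by ∂[p,q] = [q] − [p].
As a 9×27 matrix over Z this has rank 8, with invariant factors (1,1,1,1,1,1,1,1).

The boundary map ∂_2: C_2 → C_1 sends each 2-simplex [p,q,r] to [q,r] − [p,r] + [p,q]. For instance
  ∂[0,6,8] = [6,8] − [0,8] + [0,6],
  ∂[1,5,6] = [5,6] − [1,6] + [1,5].
As a 27×18 matrix over Z this has rank 17, with invariant factors (1,1,1,1,1,1,1,1,1,1,1,1,1,1,1,1,1).

From H_k ≅ ker(∂_k) / im(∂_{k+1}) we obtain:

  H_2: rank ker ∂_2 − rank ∂_3 = (18 − 17) − 0 = 1, and there is no ∂_3, so H_2 ≅ Z.

H_2 = Z.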